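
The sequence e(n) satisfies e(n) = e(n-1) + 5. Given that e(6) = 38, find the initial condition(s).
e(6) = e(0) + 6·5, so e(0) = 38 - 30 = 8.

e(0) = 8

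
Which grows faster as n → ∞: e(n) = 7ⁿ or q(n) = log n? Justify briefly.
Comparing growth rates:
Growth-rate hierarchy: log n ≺ any polynomial ≺ any exponential cⁿ (c>1) ≺ n! ≺ nⁿ.
exponential base 7 dominates logarithmic asymptotically.

e(n) grows faster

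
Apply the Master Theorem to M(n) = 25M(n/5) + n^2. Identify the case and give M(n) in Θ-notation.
Master Theorem template: M(n) = a·M(n/b) + f(n).
Here: a=25, b=5, f(n)=n^2
Compute log_b(a) = log_5(25) = 2.
f(n) = n^2 = Θ(n^2). Case 2: M(n) = Θ(n^2 log n).

Case 2: M(n) = Θ(n^2 log n)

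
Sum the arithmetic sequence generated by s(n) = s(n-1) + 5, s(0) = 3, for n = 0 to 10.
Computing the sequence terms: 3, 8, 13, 18, 23, 28, 33, 38, 43, 48, 53
Adding these values together:

308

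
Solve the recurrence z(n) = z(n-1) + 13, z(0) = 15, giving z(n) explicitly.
Recurrence: z(n) = z(n-1) + 13, initial: z(0) = 15.
Each step adds 13, so z(n) = z(0) + 13n = 13n + 15.

z(n) = 13n + 15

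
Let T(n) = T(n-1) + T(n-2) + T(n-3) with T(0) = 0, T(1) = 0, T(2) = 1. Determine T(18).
Computing the sequence terms:
0, 0, 1, 1, 2, 4, 7, 13, 24, 44, 81, 149, 274, 504, 927, 1705, 3136, 5768, 10609

10609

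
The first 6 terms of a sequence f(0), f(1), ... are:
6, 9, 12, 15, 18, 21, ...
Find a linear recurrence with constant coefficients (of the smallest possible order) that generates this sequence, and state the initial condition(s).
Look for the lowest-order linear relation among consecutive terms.
Observation: consecutive differences are constant (= 3).
Check at n=2: 1·9 + 3 = 12. ✓

f(n) = f(n-1) + 3, f(0) = 6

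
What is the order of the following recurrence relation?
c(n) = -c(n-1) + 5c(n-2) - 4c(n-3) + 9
The order is the largest lag k for which c(n-k) appears. Here the deepest term is c(n-3) (the 9 term is non-homogeneous and does not affect the order), so the order is 3.

Order 3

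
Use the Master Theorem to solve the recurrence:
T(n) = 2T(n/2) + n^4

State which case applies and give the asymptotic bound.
Master Theorem template: T(n) = a·T(n/b) + f(n).
Here: a=2, b=2, f(n)=n^4
Compute log_b(a) = log_2(2) = 1.
f(n) = n^4 = Ω(n^(1+ε)) with ε = 3, and the regularity condition holds (a·f(n/b) = (a/b^4)·f(n) with a/b^4 = 2^-3 < 1). Case 3: T(n) = Θ(f(n)) = Θ(n^4).

Case 3: T(n) = Θ(n^4)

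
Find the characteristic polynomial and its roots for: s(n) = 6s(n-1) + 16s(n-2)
Substitute s(n) = rⁿ and divide through by rⁿ⁻²: r² - 6r - 16 = 0
Factor: (r + 2)(r - 8) = 0, so r = -2, 8.
General solution: s(n) = A·(-2)ⁿ + B·8ⁿ

Characteristic: r² - 6r - 16 = 0, Roots: r = -2, 8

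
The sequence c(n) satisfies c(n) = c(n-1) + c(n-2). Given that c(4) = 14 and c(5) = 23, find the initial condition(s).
Work backwards using c(k) = c(k+2) - c(k+1):
c(3) = c(5) - c(4) = 23 - 14 = 9
c(2) = c(4) - c(3) = 14 - 9 = 5
c(1) = c(3) - c(2) = 9 - 5 = 4
c(0) = c(2) - c(1) = 5 - 4 = 1

c(0) = 1, c(1) = 4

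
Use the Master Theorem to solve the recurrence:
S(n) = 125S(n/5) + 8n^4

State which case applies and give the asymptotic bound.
Master Theorem template: S(n) = a·S(n/b) + f(n).
Here: a=125, b=5, f(n)=8n^4
Compute log_b(a) = log_5(125) = 3.
f(n) = 8n^4 = Ω(n^(3+ε)) with ε = 1, and the regularity condition holds (a·f(n/b) = (a/b^4)·f(n) with a/b^4 = 5^-1 < 1). Case 3: S(n) = Θ(f(n)) = Θ(n^4).

Case 3: S(n) = Θ(n^4)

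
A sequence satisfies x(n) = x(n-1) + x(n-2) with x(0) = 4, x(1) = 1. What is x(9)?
Computing the sequence terms:
4, 1, 5, 6, 11, 17, 28, 45, 73, 118

118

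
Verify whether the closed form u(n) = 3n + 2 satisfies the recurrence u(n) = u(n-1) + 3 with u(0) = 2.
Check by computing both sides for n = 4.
From the recurrence with u(0) = 2:
  u(0) = 2, u(1) = 5, u(2) = 8, u(3) = 11, u(4) = 14
  so the recurrence gives u(4) = 14.
From the proposed closed form u(n) = 3n + 2:
  u(4) = 14.
Both sides give 14 at n = 4, and the initial condition(s) match, so the closed form is consistent.

Yes, the closed form is correct.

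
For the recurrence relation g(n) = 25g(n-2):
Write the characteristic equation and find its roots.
Substitute g(n) = rⁿ and divide through by rⁿ⁻²: r² - 25 = 0
Factor: (r - 5)(r + 5) = 0, so r = 5, -5.
General solution: g(n) = A·5ⁿ + B·(-5)ⁿ

Characteristic: r² - 25 = 0, Roots: r = 5, -5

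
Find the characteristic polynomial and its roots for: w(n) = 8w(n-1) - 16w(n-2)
Substitute w(n) = rⁿ and divide through by rⁿ⁻²: r² - 8r + 16 = 0
Factor: (r - 4)² = 0, so r = 4 (double root).
General solution: w(n) = (A + Bn)·4ⁿ

Characteristic: r² - 8r + 16 = 0, Roots: r = 4 (double root)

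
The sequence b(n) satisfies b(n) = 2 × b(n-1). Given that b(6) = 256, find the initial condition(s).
In general b(n) = 2ⁿ · b(0). At n = 6: b(0) = b(6) / 2^6 = 256 / 64 = 4.

b(0) = 4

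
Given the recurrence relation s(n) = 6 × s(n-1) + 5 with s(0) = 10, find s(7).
Computing step by step:
s(0) = 10
s(1) = 6 × 10 + 5 = 65
s(2) = 6 × 65 + 5 = 395
s(3) = 6 × 395 + 5 = 2375
s(4) = 6 × 2375 + 5 = 14255
s(5) = 6 × 14255 + 5 = 85535
s(6) = 6 × 85535 + 5 = 513215
s(7) = 6 × 513215 + 5 = 3079295

3079295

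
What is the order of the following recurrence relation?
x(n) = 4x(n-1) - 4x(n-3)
The order is the largest lag k for which x(n-k) appears. Here the deepest term is x(n-3), so the order is 3.

Order 3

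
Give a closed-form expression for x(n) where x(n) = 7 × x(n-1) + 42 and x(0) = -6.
Recurrence: x(n) = 7 × x(n-1) + 42, initial: x(0) = -6.
Try x(n) = A·7ⁿ + C. Substituting: A·7ⁿ + C = 7(A·7ⁿ⁻¹ + C) + 42 = A·7ⁿ + 7C + 42, so C = 7C + 42, giving C = -7. Then x(0) = A - 7 = -6 gives A = 1.

x(n) = 7ⁿ - 7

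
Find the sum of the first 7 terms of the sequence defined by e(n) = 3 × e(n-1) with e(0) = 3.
Computing the sequence terms: 3, 9, 27, 81, 243, 729, 2187
Adding these values together:

3279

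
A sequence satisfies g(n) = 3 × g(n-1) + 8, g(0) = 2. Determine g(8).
Computing step by step:
g(0) = 2
g(1) = 3 × 2 + 8 = 14
g(2) = 3 × 14 + 8 = 50
g(3) = 3 × 50 + 8 = 158
g(4) = 3 × 158 + 8 = 482
g(5) = 3 × 482 + 8 = 1454
g(6) = 3 × 1454 + 8 = 4370
g(7) = 3 × 4370 + 8 = 13118
g(8) = 3 × 13118 + 8 = 39362

39362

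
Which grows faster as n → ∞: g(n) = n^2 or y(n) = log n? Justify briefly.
Comparing growth rates:
Growth-rate hierarchy: log n ≺ any polynomial ≺ any exponential cⁿ (c>1) ≺ n! ≺ nⁿ.
polynomial degree 2 dominates logarithmic asymptotically.

g(n) grows faster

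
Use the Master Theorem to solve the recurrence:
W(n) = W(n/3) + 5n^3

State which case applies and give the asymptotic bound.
Master Theorem template: W(n) = a·W(n/b) + f(n).
Here: a=1, b=3, f(n)=5n^3
Compute log_b(a) = log_3(1) = 0.
f(n) = 5n^3 = Ω(n^(0+ε)) with ε = 3, and the regularity condition holds (a·f(n/b) = (a/b^3)·f(n) with a/b^3 = 3^-3 < 1). Case 3: W(n) = Θ(f(n)) = Θ(n^3).

Case 3: W(n) = Θ(n^3)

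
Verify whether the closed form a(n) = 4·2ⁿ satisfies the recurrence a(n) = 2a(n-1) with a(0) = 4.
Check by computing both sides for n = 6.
From the recurrence with a(0) = 4:
  a(0) = 4, a(1) = 8, a(2) = 16, a(3) = 32, a(4) = 64, a(5) = 128, a(6) = 256
  so the recurrence gives a(6) = 256.
From the proposed closed form a(n) = 4·2ⁿ:
  a(6) = 256.
Both sides give 256 at n = 6, and the initial condition(s) match, so the closed form is consistent.

Yes, the closed form is correct.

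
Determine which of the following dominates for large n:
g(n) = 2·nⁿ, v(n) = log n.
Comparing growth rates:
Growth-rate hierarchy: log n ≺ any polynomial ≺ any exponential cⁿ (c>1) ≺ n! ≺ nⁿ.
super-exponential nⁿ dominates logarithmic asymptotically.

g(n) grows faster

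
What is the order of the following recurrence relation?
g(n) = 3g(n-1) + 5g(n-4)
The order is the largest lag k for which g(n-k) appears. Here the deepest term is g(n-4), so the order is 4.

Order 4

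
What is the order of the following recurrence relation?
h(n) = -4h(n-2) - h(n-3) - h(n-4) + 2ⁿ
The order is the largest lag k for which h(n-k) appears. Here the deepest term is h(n-4) (the 2ⁿ term is non-homogeneous and does not affect the order), so the order is 4.

Order 4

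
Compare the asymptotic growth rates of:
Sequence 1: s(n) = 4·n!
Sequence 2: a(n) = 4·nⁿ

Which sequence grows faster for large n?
Comparing growth rates:
Growth-rate hierarchy: log n ≺ any polynomial ≺ any exponential cⁿ (c>1) ≺ n! ≺ nⁿ.
super-exponential nⁿ dominates factorial asymptotically.

a(n) grows faster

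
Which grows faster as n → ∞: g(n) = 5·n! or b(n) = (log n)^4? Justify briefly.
Comparing growth rates:
Growth-rate hierarchy: log n ≺ any polynomial ≺ any exponential cⁿ (c>1) ≺ n! ≺ nⁿ.
factorial dominates polylogarithmic (log n)^4 asymptotically.

g(n) grows faster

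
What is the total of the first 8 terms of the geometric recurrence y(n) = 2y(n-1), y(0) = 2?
Computing the sequence terms: 2, 4, 8, 16, 32, 64, 128, 256
Adding these values together:

510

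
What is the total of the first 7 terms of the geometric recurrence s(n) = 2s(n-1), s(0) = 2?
Computing the sequence terms: 2, 4, 8, 16, 32, 64, 128
Adding these values together:

254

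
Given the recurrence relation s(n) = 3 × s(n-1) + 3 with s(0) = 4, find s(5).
Computing step by step:
s(0) = 4
s(1) = 3 × 4 + 3 = 15
s(2) = 3 × 15 + 3 = 48
s(3) = 3 × 48 + 3 = 147
s(4) = 3 × 147 + 3 = 444
s(5) = 3 × 444 + 3 = 1335

1335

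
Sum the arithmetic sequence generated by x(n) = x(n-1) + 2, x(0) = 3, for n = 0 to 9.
Computing the sequence terms: 3, 5, 7, 9, 11, 13, 15, 17, 19, 21
Adding these values together:

120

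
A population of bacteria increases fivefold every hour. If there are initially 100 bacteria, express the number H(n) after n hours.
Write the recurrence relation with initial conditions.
Each hour multiplies the count by 5, so the count after n hours depends only on the count after n-1 hours: H(n) = 5 × H(n-1). The starting count gives H(0) = 100.
Unrolling n times gives the closed form H(n) = 100 × 5ⁿ.

H(n) = 5 × H(n-1), H(0) = 100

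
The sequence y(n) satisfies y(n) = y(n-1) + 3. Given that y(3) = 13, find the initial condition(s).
y(3) = y(0) + 3·3, so y(0) = 13 - 9 = 4.

y(0) = 4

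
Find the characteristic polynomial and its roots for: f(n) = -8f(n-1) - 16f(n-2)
Substitute f(n) = rⁿ and divide through by rⁿ⁻²: r² + 8r + 16 = 0
Factor: (r + 4)² = 0, so r = -4 (double root).
General solution: f(n) = (A + Bn)·(-4)ⁿ

Characteristic: r² + 8r + 16 = 0, Roots: r = -4 (double root)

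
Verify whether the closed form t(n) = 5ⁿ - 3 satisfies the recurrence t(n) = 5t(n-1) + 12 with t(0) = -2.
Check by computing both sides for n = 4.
From the recurrence with t(0) = -2:
  t(0) = -2, t(1) = 2, t(2) = 22, t(3) = 122, t(4) = 622
  so the recurrence gives t(4) = 622.
From the proposed closed form t(n) = 5ⁿ - 3:
  t(4) = 622.
Both sides give 622 at n = 4, and the initial condition(s) match, so the closed form is consistent.

Yes, the closed form is correct.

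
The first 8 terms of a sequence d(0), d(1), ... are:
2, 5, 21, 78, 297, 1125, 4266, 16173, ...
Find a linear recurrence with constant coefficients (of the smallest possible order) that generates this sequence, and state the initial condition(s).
Look for the lowest-order linear relation among consecutive terms.
Observation: d(n) - 3·d(n-1) - (3)·d(n-2) = 0 holds for the shown terms, and no order-1 relation d(n) = α·d(n-1) + β fits.
Check at n=3: 3·21 + (3)·5 = 78. ✓

d(n) = 3d(n-1) + 3d(n-2), d(0) = 2, d(1) = 5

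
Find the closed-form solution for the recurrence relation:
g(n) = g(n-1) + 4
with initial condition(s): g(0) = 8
Recurrence: g(n) = g(n-1) + 4, initial: g(0) = 8.
Each step adds 4, so g(n) = g(0) + 4n = 4n + 8.

g(n) = 4n + 8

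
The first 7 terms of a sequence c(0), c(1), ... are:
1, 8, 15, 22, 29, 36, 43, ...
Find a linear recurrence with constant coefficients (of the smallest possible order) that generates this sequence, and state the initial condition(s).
Look for the lowest-order linear relation among consecutive terms.
Observation: consecutive differences are constant (= 7).
Check at n=2: 1·8 + 7 = 15. ✓

c(n) = c(n-1) + 7, c(0) = 1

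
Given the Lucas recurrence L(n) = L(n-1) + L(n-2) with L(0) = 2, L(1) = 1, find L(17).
Computing the sequence terms:
2, 1, 3, 4, 7, 11, 18, 29, 47, 76, 123, 199, 322, 521, 843, 1364, 2207, 3571

3571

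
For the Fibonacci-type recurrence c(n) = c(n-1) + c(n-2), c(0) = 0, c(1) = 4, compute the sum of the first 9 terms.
Computing the sequence terms: 0, 4, 4, 8, 12, 20, 32, 52, 84
Adding these values together:

216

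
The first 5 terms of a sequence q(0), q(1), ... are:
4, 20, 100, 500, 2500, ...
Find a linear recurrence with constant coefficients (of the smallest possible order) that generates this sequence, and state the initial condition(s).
Look for the lowest-order linear relation among consecutive terms.
Observation: each term is 5× the previous.
Check at n=2: 5·20 = 100. ✓

q(n) = 5 × q(n-1), q(0) = 4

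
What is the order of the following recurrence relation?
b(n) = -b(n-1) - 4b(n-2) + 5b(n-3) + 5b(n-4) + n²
The order is the largest lag k for which b(n-k) appears. Here the deepest term is b(n-4) (the n² term is non-homogeneous and does not affect the order), so the order is 4.

Order 4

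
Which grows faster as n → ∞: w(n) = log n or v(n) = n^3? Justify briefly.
Comparing growth rates:
Growth-rate hierarchy: log n ≺ any polynomial ≺ any exponential cⁿ (c>1) ≺ n! ≺ nⁿ.
polynomial degree 3 dominates logarithmic asymptotically.

v(n) grows faster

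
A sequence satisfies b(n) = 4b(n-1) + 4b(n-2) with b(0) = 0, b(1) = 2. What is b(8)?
Computing the sequence terms:
0, 2, 8, 40, 192, 928, 4480, 21632, 104448

104448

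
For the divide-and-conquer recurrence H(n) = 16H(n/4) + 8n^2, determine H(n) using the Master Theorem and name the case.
Master Theorem template: H(n) = a·H(n/b) + f(n).
Here: a=16, b=4, f(n)=8n^2
Compute log_b(a) = log_4(16) = 2.
f(n) = 8n^2 = Θ(n^2). Case 2: H(n) = Θ(n^2 log n).

Case 2: H(n) = Θ(n^2 log n)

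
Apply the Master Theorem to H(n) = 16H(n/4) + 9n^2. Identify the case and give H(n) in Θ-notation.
Master Theorem template: H(n) = a·H(n/b) + f(n).
Here: a=16, b=4, f(n)=9n^2
Compute log_b(a) = log_4(16) = 2.
f(n) = 9n^2 = Θ(n^2). Case 2: H(n) = Θ(n^2 log n).

Case 2: H(n) = Θ(n^2 log n)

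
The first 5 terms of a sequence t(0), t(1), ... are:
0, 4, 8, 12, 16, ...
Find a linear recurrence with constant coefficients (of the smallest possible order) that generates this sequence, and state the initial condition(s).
Look for the lowest-order linear relation among consecutive terms.
Observation: consecutive differences are constant (= 4).
Check at n=2: 1·4 + 4 = 8. ✓

t(n) = t(n-1) + 4, t(0) = 0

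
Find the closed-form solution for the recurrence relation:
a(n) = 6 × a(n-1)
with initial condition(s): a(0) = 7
Recurrence: a(n) = 6 × a(n-1), initial: a(0) = 7.
Each term is 6 times the previous, so this is geometric with ratio 6. After n steps: a(n) = a(0)·6ⁿ = 7·6ⁿ.

a(n) = 7·6ⁿ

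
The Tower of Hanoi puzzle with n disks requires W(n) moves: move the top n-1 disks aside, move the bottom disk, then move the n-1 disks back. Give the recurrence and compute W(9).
Moving n disks = move the top n-1 disks aside (W(n-1) moves) + move the largest disk (1 move) + move the n-1 disks back on top (W(n-1) moves), so W(n) = 2W(n-1) + 1, with W(1) = 1 (a single disk takes one move).
First terms: 1, 3, 7, 15, 31, 63, … — each is one less than a power of 2. Indeed W(n) + 1 = 2(W(n-1) + 1) with W(1) + 1 = 2, so W(n) + 1 = 2ⁿ and W(n) = 2ⁿ - 1.
Hence W(9) = 2^9 - 1 = 512 - 1 = 511.

W(n) = 2W(n-1) + 1, W(1) = 1; W(9) = 511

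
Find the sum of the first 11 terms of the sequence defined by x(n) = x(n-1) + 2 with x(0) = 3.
Computing the sequence terms: 3, 5, 7, 9, 11, 13, 15, 17, 19, 21, 23
Adding these values together:

143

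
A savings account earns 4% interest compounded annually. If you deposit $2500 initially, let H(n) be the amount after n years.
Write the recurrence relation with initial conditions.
Each year the balance grows by 4%, i.e. is multiplied by 1 + 4/100 = 1.04, so H(n) = 1.04 × H(n-1). The initial deposit gives H(0) = 2500.
Unrolling gives the closed form H(n) = 2500 × (1.04)ⁿ.

H(n) = 1.04 × H(n-1), H(0) = 2500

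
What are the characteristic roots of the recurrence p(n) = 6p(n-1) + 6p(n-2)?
Substitute p(n) = rⁿ and divide through by rⁿ⁻²: r² - 6r - 6 = 0
Discriminant: 6² + 4·6 = 60, not a perfect square, so by the quadratic formula r = (6 ± √60)/2.
General solution: p(n) = A·r₁ⁿ + B·r₂ⁿ where r₁,r₂ = (6 ± √60)/2

Characteristic: r² - 6r - 6 = 0, Roots: r = (6 ± √60)/2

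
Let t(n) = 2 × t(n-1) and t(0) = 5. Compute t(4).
Computing step by step:
t(0) = 5
t(1) = 2 × 5 = 10
t(2) = 2 × 10 = 20
t(3) = 2 × 20 = 40
t(4) = 2 × 40 = 80

80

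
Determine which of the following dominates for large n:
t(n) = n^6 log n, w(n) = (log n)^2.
Comparing growth rates:
Growth-rate hierarchy: log n ≺ any polynomial ≺ any exponential cⁿ (c>1) ≺ n! ≺ nⁿ.
polynomial degree 6 (with log factor) dominates polylogarithmic (log n)^2 asymptotically.

t(n) grows faster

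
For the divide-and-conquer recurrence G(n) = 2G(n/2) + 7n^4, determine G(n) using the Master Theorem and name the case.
Master Theorem template: G(n) = a·G(n/b) + f(n).
Here: a=2, b=2, f(n)=7n^4
Compute log_b(a) = log_2(2) = 1.
f(n) = 7n^4 = Ω(n^(1+ε)) with ε = 3, and the regularity condition holds (a·f(n/b) = (a/b^4)·f(n) with a/b^4 = 2^-3 < 1). Case 3: G(n) = Θ(f(n)) = Θ(n^4).

Case 3: G(n) = Θ(n^4)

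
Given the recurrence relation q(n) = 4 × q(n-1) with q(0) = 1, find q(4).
Computing step by step:
q(0) = 1
q(1) = 4 × 1 = 4
q(2) = 4 × 4 = 16
q(3) = 4 × 16 = 64
q(4) = 4 × 64 = 256

256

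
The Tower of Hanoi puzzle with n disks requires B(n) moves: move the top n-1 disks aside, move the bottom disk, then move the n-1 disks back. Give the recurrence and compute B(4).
Moving n disks = move the top n-1 disks aside (B(n-1) moves) + move the largest disk (1 move) + move the n-1 disks back on top (B(n-1) moves), so B(n) = 2B(n-1) + 1, with B(1) = 1 (a single disk takes one move).
First terms: 1, 3, 7, 15, … — each is one less than a power of 2. Indeed B(n) + 1 = 2(B(n-1) + 1) with B(1) + 1 = 2, so B(n) + 1 = 2ⁿ and B(n) = 2ⁿ - 1.
Hence B(4) = 2^4 - 1 = 16 - 1 = 15.

B(n) = 2B(n-1) + 1, B(1) = 1; B(4) = 15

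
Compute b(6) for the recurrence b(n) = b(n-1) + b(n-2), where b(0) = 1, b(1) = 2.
Computing the sequence terms:
1, 2, 3, 5, 8, 13, 21

21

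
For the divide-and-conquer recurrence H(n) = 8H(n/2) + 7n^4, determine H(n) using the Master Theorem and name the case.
Master Theorem template: H(n) = a·H(n/b) + f(n).
Here: a=8, b=2, f(n)=7n^4
Compute log_b(a) = log_2(8) = 3.
f(n) = 7n^4 = Ω(n^(3+ε)) with ε = 1, and the regularity condition holds (a·f(n/b) = (a/b^4)·f(n) with a/b^4 = 2^-1 < 1). Case 3: H(n) = Θ(f(n)) = Θ(n^4).

Case 3: H(n) = Θ(n^4)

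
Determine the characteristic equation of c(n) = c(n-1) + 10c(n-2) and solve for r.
Substitute c(n) = rⁿ and divide through by rⁿ⁻²: r² - r - 10 = 0
Discriminant: 1² + 4·10 = 41, not a perfect square, so by the quadratic formula r = (1 ± √41)/2.
General solution: c(n) = A·r₁ⁿ + B·r₂ⁿ where r₁,r₂ = (1 ± √41)/2

Characteristic: r² - r - 10 = 0, Roots: r = (1 ± √41)/2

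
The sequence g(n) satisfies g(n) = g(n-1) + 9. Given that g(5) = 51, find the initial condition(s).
g(5) = g(0) + 5·9, so g(0) = 51 - 45 = 6.

g(0) = 6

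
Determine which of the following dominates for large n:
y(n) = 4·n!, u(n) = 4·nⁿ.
Comparing growth rates:
Growth-rate hierarchy: log n ≺ any polynomial ≺ any exponential cⁿ (c>1) ≺ n! ≺ nⁿ.
super-exponential nⁿ dominates factorial asymptotically.

u(n) grows faster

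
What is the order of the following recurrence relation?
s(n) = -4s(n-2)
The order is the largest lag k for which s(n-k) appears. Here the deepest term is s(n-2), so the order is 2.

Order 2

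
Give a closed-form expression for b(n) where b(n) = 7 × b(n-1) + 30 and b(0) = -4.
Recurrence: b(n) = 7 × b(n-1) + 30, initial: b(0) = -4.
Try b(n) = A·7ⁿ + C. Substituting: A·7ⁿ + C = 7(A·7ⁿ⁻¹ + C) + 30 = A·7ⁿ + 7C + 30, so C = 7C + 30, giving C = -5. Then b(0) = A - 5 = -4 gives A = 1.

b(n) = 7ⁿ - 5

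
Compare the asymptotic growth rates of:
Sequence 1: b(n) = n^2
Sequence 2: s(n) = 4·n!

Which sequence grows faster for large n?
Comparing growth rates:
Growth-rate hierarchy: log n ≺ any polynomial ≺ any exponential cⁿ (c>1) ≺ n! ≺ nⁿ.
factorial dominates polynomial degree 2 asymptotically.

s(n) grows faster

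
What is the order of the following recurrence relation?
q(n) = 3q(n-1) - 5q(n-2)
The order is the largest lag k for which q(n-k) appears. Here the deepest term is q(n-2), so the order is 2.

Order 2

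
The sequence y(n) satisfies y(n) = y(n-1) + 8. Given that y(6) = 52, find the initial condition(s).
y(6) = y(0) + 6·8, so y(0) = 52 - 48 = 4.

y(0) = 4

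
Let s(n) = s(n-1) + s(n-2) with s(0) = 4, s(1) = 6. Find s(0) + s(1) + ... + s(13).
Computing the sequence terms: 4, 6, 10, 16, 26, 42, 68, 110, 178, 288, 466, 754, 1220, 1974
Adding these values together:

5162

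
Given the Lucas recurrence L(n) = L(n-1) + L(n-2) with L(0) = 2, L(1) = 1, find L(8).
Computing the sequence terms:
2, 1, 3, 4, 7, 11, 18, 29, 47

47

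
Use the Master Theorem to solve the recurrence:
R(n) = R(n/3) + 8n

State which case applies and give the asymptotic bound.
Master Theorem template: R(n) = a·R(n/b) + f(n).
Here: a=1, b=3, f(n)=8n
Compute log_b(a) = log_3(1) = 0.
f(n) = 8n = Ω(n^(0+ε)) with ε = 1, and the regularity condition holds (a·f(n/b) = (a/b^1)·f(n) with a/b^1 = 3^-1 < 1). Case 3: R(n) = Θ(f(n)) = Θ(n).

Case 3: R(n) = Θ(n)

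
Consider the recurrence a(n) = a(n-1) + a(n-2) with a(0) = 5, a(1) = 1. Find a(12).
Computing the sequence terms:
5, 1, 6, 7, 13, 20, 33, 53, 86, 139, 225, 364, 589

589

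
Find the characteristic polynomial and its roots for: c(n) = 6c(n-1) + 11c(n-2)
Substitute c(n) = rⁿ and divide through by rⁿ⁻²: r² - 6r - 11 = 0
Discriminant: 6² + 4·11 = 80, not a perfect square, so by the quadratic formula r = (6 ± √80)/2.
General solution: c(n) = A·r₁ⁿ + B·r₂ⁿ where r₁,r₂ = (6 ± √80)/2

Characteristic: r² - 6r - 11 = 0, Roots: r = (6 ± √80)/2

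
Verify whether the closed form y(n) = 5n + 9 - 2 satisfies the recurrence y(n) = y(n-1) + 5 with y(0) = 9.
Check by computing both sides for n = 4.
From the recurrence with y(0) = 9:
  y(0) = 9, y(1) = 14, y(2) = 19, y(3) = 24, y(4) = 29
  so the recurrence gives y(4) = 29.
From the proposed closed form y(n) = 5n + 9 - 2:
  y(4) = 27.
The recurrence gives 29 but the closed form gives 27, so the closed form does not satisfy the recurrence.

No, the closed form is incorrect.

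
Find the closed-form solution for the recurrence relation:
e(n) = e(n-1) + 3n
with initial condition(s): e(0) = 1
Recurrence: e(n) = e(n-1) + 3n, initial: e(0) = 1.
Telescoping: e(n) = e(0) + 3·Σᵢ₌₁ⁿ i = 1 + 3·n(n+1)/2.

e(n) = 3·n(n+1)/2 + 1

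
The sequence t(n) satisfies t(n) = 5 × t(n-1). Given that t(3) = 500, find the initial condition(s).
In general t(n) = 5ⁿ · t(0). At n = 3: t(0) = t(3) / 5^3 = 500 / 125 = 4.

t(0) = 4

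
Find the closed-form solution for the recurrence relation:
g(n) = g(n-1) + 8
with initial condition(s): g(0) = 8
Recurrence: g(n) = g(n-1) + 8, initial: g(0) = 8.
Each step adds 8, so g(n) = g(0) + 8n = 8n + 8.

g(n) = 8n + 8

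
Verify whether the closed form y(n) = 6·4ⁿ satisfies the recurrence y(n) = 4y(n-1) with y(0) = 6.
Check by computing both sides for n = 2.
From the recurrence with y(0) = 6:
  y(0) = 6, y(1) = 24, y(2) = 96
  so the recurrence gives y(2) = 96.
From the proposed closed form y(n) = 6·4ⁿ:
  y(2) = 96.
Both sides give 96 at n = 2, and the initial condition(s) match, so the closed form is consistent.

Yes, the closed form is correct.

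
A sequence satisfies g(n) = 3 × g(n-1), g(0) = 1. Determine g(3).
Computing step by step:
g(0) = 1
g(1) = 3 × 1 = 3
g(2) = 3 × 3 = 9
g(3) = 3 × 9 = 27

27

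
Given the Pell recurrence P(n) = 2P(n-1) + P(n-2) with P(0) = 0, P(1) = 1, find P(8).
Computing the sequence terms:
0, 1, 2, 5, 12, 29, 70, 169, 408

408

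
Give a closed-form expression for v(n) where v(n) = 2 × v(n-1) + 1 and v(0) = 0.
Recurrence: v(n) = 2 × v(n-1) + 1, initial: v(0) = 0.
Try v(n) = A·2ⁿ + C. Substituting: A·2ⁿ + C = 2(A·2ⁿ⁻¹ + C) + 1 = A·2ⁿ + 2C + 1, so C = 2C + 1, giving C = -1. Then v(0) = A - 1 = 0 gives A = 1.

v(n) = 2ⁿ - 1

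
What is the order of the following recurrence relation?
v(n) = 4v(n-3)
The order is the largest lag k for which v(n-k) appears. Here the deepest term is v(n-3), so the order is 3.

Order 3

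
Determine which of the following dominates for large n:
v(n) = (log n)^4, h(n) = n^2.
Comparing growth rates:
Growth-rate hierarchy: log n ≺ any polynomial ≺ any exponential cⁿ (c>1) ≺ n! ≺ nⁿ.
polynomial degree 2 dominates polylogarithmic (log n)^4 asymptotically.

h(n) grows faster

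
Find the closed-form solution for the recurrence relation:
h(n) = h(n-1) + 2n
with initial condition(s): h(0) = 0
Recurrence: h(n) = h(n-1) + 2n, initial: h(0) = 0.
Telescoping: h(n) = h(0) + 2·Σᵢ₌₁ⁿ i = 0 + 2·n(n+1)/2.

h(n) = 2·n(n+1)/2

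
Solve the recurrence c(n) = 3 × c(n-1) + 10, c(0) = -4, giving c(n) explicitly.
Recurrence: c(n) = 3 × c(n-1) + 10, initial: c(0) = -4.
Try c(n) = A·3ⁿ + C. Substituting: A·3ⁿ + C = 3(A·3ⁿ⁻¹ + C) + 10 = A·3ⁿ + 3C + 10, so C = 3C + 10, giving C = -5. Then c(0) = A - 5 = -4 gives A = 1.

c(n) = 3ⁿ - 5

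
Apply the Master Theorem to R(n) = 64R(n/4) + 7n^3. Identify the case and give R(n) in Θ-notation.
Master Theorem template: R(n) = a·R(n/b) + f(n).
Here: a=64, b=4, f(n)=7n^3
Compute log_b(a) = log_4(64) = 3.
f(n) = 7n^3 = Θ(n^3). Case 2: R(n) = Θ(n^3 log n).

Case 2: R(n) = Θ(n^3 log n)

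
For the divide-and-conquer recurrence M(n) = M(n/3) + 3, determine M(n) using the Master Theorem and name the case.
Master Theorem template: M(n) = a·M(n/b) + f(n).
Here: a=1, b=3, f(n)=3
Compute log_b(a) = log_3(1) = 0.
f(n) = 3 = Θ(1). Case 2: M(n) = Θ(log n).

Case 2: M(n) = Θ(log n)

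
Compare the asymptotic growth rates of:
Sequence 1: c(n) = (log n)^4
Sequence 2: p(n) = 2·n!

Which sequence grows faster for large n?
Comparing growth rates:
Growth-rate hierarchy: log n ≺ any polynomial ≺ any exponential cⁿ (c>1) ≺ n! ≺ nⁿ.
factorial dominates polylogarithmic (log n)^4 asymptotically.

p(n) grows faster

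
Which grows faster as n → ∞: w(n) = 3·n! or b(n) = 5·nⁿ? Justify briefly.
Comparing growth rates:
Growth-rate hierarchy: log n ≺ any polynomial ≺ any exponential cⁿ (c>1) ≺ n! ≺ nⁿ.
super-exponential nⁿ dominates factorial asymptotically.

b(n) grows faster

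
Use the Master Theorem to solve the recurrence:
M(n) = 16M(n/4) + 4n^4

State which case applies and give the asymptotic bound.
Master Theorem template: M(n) = a·M(n/b) + f(n).
Here: a=16, b=4, f(n)=4n^4
Compute log_b(a) = log_4(16) = 2.
f(n) = 4n^4 = Ω(n^(2+ε)) with ε = 2, and the regularity condition holds (a·f(n/b) = (a/b^4)·f(n) with a/b^4 = 4^-2 < 1). Case 3: M(n) = Θ(f(n)) = Θ(n^4).

Case 3: M(n) = Θ(n^4)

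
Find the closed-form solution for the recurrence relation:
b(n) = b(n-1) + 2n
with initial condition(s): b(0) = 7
Recurrence: b(n) = b(n-1) + 2n, initial: b(0) = 7.
Telescoping: b(n) = b(0) + 2·Σᵢ₌₁ⁿ i = 7 + 2·n(n+1)/2.

b(n) = 2·n(n+1)/2 + 7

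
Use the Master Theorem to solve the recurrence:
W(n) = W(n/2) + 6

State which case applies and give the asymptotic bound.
Master Theorem template: W(n) = a·W(n/b) + f(n).
Here: a=1, b=2, f(n)=6
Compute log_b(a) = log_2(1) = 0.
f(n) = 6 = Θ(1). Case 2: W(n) = Θ(log n).

Case 2: W(n) = Θ(log n)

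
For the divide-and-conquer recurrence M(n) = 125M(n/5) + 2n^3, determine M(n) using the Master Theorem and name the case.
Master Theorem template: M(n) = a·M(n/b) + f(n).
Here: a=125, b=5, f(n)=2n^3
Compute log_b(a) = log_5(125) = 3.
f(n) = 2n^3 = Θ(n^3). Case 2: M(n) = Θ(n^3 log n).

Case 2: M(n) = Θ(n^3 log n)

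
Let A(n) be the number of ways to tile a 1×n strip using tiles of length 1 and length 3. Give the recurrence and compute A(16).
Condition on the last tile: it has length 1 (leaving a 1×(n-1) strip) or length 3 (leaving a 1×(n-3) strip), so A(n) = A(n-1) + A(n-3) (order-3 linear recurrence).
For 0 ≤ i < 3 only unit tiles fit, so A(i) = 1.
Iterating the recurrence: A(3) = 2, A(4) = 3, A(5) = 4, A(6) = 6, A(7) = 9, A(8) = 13, A(9) = 19, A(10) = 28, A(11) = 41, A(12) = 60, A(13) = 88, A(14) = 129, A(15) = 189, A(16) = 277.

A(n) = A(n-1) + A(n-3), with A(i) = 1 for 0 ≤ i < 3; A(16) = 277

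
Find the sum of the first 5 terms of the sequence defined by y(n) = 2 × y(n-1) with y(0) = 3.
Computing the sequence terms: 3, 6, 12, 24, 48
Adding these values together:

93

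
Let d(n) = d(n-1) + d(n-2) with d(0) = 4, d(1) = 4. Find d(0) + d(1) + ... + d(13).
Computing the sequence terms: 4, 4, 8, 12, 20, 32, 52, 84, 136, 220, 356, 576, 932, 1508
Adding these values together:

3944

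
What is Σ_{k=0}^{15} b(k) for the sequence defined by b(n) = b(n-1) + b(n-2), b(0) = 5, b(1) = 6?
Computing the sequence terms: 5, 6, 11, 17, 28, 45, 73, 118, 191, 309, 500, 809, 1309, 2118, 3427, 5545
Adding these values together:

14511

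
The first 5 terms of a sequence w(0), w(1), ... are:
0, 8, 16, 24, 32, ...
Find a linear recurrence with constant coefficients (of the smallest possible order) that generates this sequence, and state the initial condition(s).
Look for the lowest-order linear relation among consecutive terms.
Observation: consecutive differences are constant (= 8).
Check at n=2: 1·8 + 8 = 16. ✓

w(n) = w(n-1) + 8, w(0) = 0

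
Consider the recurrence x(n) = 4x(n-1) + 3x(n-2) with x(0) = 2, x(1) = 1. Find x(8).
Computing the sequence terms:
2, 1, 10, 43, 202, 937, 4354, 20227, 93970

93970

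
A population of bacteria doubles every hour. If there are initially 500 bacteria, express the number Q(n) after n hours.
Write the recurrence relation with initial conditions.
Each hour multiplies the count by 2, so the count after n hours depends only on the count after n-1 hours: Q(n) = 2 × Q(n-1). The starting count gives Q(0) = 500.
Unrolling n times gives the closed form Q(n) = 500 × 2ⁿ.

Q(n) = 2 × Q(n-1), Q(0) = 500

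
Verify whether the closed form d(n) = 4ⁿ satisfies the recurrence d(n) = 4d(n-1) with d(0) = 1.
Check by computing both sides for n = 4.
From the recurrence with d(0) = 1:
  d(0) = 1, d(1) = 4, d(2) = 16, d(3) = 64, d(4) = 256
  so the recurrence gives d(4) = 256.
From the proposed closed form d(n) = 4ⁿ:
  d(4) = 256.
Both sides give 256 at n = 4, and the initial condition(s) match, so the closed form is consistent.

Yes, the closed form is correct.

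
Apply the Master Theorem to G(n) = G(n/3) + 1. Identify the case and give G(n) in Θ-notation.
Master Theorem template: G(n) = a·G(n/b) + f(n).
Here: a=1, b=3, f(n)=1
Compute log_b(a) = log_3(1) = 0.
f(n) = 1 = Θ(1). Case 2: G(n) = Θ(log n).

Case 2: G(n) = Θ(log n)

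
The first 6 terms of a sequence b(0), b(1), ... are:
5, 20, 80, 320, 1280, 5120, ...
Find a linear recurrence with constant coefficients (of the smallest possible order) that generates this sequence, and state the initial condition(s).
Look for the lowest-order linear relation among consecutive terms.
Observation: each term is 4× the previous.
Check at n=2: 4·20 = 80. ✓

b(n) = 4 × b(n-1), b(0) = 5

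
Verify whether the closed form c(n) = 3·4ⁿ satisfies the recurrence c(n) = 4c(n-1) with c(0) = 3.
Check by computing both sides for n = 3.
From the recurrence with c(0) = 3:
  c(0) = 3, c(1) = 12, c(2) = 48, c(3) = 192
  so the recurrence gives c(3) = 192.
From the proposed closed form c(n) = 3·4ⁿ:
  c(3) = 192.
Both sides give 192 at n = 3, and the initial condition(s) match, so the closed form is consistent.

Yes, the closed form is correct.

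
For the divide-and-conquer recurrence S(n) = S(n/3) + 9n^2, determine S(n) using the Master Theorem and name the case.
Master Theorem template: S(n) = a·S(n/b) + f(n).
Here: a=1, b=3, f(n)=9n^2
Compute log_b(a) = log_3(1) = 0.
f(n) = 9n^2 = Ω(n^(0+ε)) with ε = 2, and the regularity condition holds (a·f(n/b) = (a/b^2)·f(n) with a/b^2 = 3^-2 < 1). Case 3: S(n) = Θ(f(n)) = Θ(n^2).

Case 3: S(n) = Θ(n^2)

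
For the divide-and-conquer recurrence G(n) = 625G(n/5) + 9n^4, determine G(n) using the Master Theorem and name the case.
Master Theorem template: G(n) = a·G(n/b) + f(n).
Here: a=625, b=5, f(n)=9n^4
Compute log_b(a) = log_5(625) = 4.
f(n) = 9n^4 = Θ(n^4). Case 2: G(n) = Θ(n^4 log n).

Case 2: G(n) = Θ(n^4 log n)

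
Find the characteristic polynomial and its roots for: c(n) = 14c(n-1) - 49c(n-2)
Substitute c(n) = rⁿ and divide through by rⁿ⁻²: r² - 14r + 49 = 0
Factor: (r - 7)² = 0, so r = 7 (double root).
General solution: c(n) = (A + Bn)·7ⁿ

Characteristic: r² - 14r + 49 = 0, Roots: r = 7 (double root)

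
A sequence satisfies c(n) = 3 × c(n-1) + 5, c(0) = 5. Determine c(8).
Computing step by step:
c(0) = 5
c(1) = 3 × 5 + 5 = 20
c(2) = 3 × 20 + 5 = 65
c(3) = 3 × 65 + 5 = 200
c(4) = 3 × 200 + 5 = 605
c(5) = 3 × 605 + 5 = 1820
c(6) = 3 × 1820 + 5 = 5465
c(7) = 3 × 5465 + 5 = 16400
c(8) = 3 × 16400 + 5 = 49205

49205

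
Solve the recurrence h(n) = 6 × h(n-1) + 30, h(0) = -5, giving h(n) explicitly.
Recurrence: h(n) = 6 × h(n-1) + 30, initial: h(0) = -5.
Try h(n) = A·6ⁿ + C. Substituting: A·6ⁿ + C = 6(A·6ⁿ⁻¹ + C) + 30 = A·6ⁿ + 6C + 30, so C = 6C + 30, giving C = -6. Then h(0) = A - 6 = -5 gives A = 1.

h(n) = 6ⁿ - 6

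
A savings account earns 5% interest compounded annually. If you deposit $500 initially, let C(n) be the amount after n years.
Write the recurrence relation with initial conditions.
Each year the balance grows by 5%, i.e. is multiplied by 1 + 5/100 = 1.05, so C(n) = 1.05 × C(n-1). The initial deposit gives C(0) = 500.
Unrolling gives the closed form C(n) = 500 × (1.05)ⁿ.

C(n) = 1.05 × C(n-1), C(0) = 500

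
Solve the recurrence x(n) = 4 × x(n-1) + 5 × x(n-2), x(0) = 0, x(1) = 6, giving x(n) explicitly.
Recurrence: x(n) = 4 × x(n-1) + 5 × x(n-2), initial: x(0) = 0, x(1) = 6.
Characteristic equation: r² - 4r - 5 = 0, which factors as (r - 5)(r + 1) = 0, so r = 5, -1. General solution x(n) = A·5ⁿ + B·(-1)ⁿ. From x(0) = 0: A + B = 0. From x(1) = 6: 5A - 1B = 6. Solving gives A = 1, B = -1.

x(n) = 5ⁿ - (-1)ⁿ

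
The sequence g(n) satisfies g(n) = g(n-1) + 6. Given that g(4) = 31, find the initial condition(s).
g(4) = g(0) + 4·6, so g(0) = 31 - 24 = 7.

g(0) = 7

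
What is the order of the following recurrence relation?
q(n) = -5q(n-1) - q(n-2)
The order is the largest lag k for which q(n-k) appears. Here the deepest term is q(n-2), so the order is 2.

Order 2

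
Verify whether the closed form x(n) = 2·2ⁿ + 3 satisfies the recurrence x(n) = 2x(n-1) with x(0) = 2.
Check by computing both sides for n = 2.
From the recurrence with x(0) = 2:
  x(0) = 2, x(1) = 4, x(2) = 8
  so the recurrence gives x(2) = 8.
From the proposed closed form x(n) = 2·2ⁿ + 3:
  x(2) = 11.
The recurrence gives 8 but the closed form gives 11, so the closed form does not satisfy the recurrence.

No, the closed form is incorrect.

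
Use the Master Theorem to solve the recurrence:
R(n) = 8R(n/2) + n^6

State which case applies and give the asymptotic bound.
Master Theorem template: R(n) = a·R(n/b) + f(n).
Here: a=8, b=2, f(n)=n^6
Compute log_b(a) = log_2(8) = 3.
f(n) = n^6 = Ω(n^(3+ε)) with ε = 3, and the regularity condition holds (a·f(n/b) = (a/b^6)·f(n) with a/b^6 = 2^-3 < 1). Case 3: R(n) = Θ(f(n)) = Θ(n^6).

Case 3: R(n) = Θ(n^6)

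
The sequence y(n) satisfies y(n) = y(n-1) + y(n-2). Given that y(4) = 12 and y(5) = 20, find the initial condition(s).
Work backwards using y(k) = y(k+2) - y(k+1):
y(3) = y(5) - y(4) = 20 - 12 = 8
y(2) = y(4) - y(3) = 12 - 8 = 4
y(1) = y(3) - y(2) = 8 - 4 = 4
y(0) = y(2) - y(1) = 4 - 4 = 0

y(0) = 0, y(1) = 4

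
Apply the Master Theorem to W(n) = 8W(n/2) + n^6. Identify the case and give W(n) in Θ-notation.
Master Theorem template: W(n) = a·W(n/b) + f(n).
Here: a=8, b=2, f(n)=n^6
Compute log_b(a) = log_2(8) = 3.
f(n) = n^6 = Ω(n^(3+ε)) with ε = 3, and the regularity condition holds (a·f(n/b) = (a/b^6)·f(n) with a/b^6 = 2^-3 < 1). Case 3: W(n) = Θ(f(n)) = Θ(n^6).

Case 3: W(n) = Θ(n^6)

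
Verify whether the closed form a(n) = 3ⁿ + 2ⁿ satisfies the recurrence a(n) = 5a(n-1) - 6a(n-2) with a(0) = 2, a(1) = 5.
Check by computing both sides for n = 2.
From the recurrence with a(0) = 2, a(1) = 5:
  a(0) = 2, a(1) = 5, a(2) = 13
  so the recurrence gives a(2) = 13.
From the proposed closed form a(n) = 3ⁿ + 2ⁿ:
  a(2) = 13.
Both sides give 13 at n = 2, and the initial condition(s) match, so the closed form is consistent.

Yes, the closed form is correct.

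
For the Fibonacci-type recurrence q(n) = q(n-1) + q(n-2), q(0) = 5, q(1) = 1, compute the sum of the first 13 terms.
Computing the sequence terms: 5, 1, 6, 7, 13, 20, 33, 53, 86, 139, 225, 364, 589
Adding these values together:

1541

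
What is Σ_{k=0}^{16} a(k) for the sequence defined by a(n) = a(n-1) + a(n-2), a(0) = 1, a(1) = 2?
Computing the sequence terms: 1, 2, 3, 5, 8, 13, 21, 34, 55, 89, 144, 233, 377, 610, 987, 1597, 2584
Adding these values together:

6763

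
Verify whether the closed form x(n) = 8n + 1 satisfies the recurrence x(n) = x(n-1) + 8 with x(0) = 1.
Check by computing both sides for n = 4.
From the recurrence with x(0) = 1:
  x(0) = 1, x(1) = 9, x(2) = 17, x(3) = 25, x(4) = 33
  so the recurrence gives x(4) = 33.
From the proposed closed form x(n) = 8n + 1:
  x(4) = 33.
Both sides give 33 at n = 4, and the initial condition(s) match, so the closed form is consistent.

Yes, the closed form is correct.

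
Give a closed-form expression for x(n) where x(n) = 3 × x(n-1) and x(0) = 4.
Recurrence: x(n) = 3 × x(n-1), initial: x(0) = 4.
Each term is 3 times the previous, so this is geometric with ratio 3. After n steps: x(n) = x(0)·3ⁿ = 4·3ⁿ.

x(n) = 4·3ⁿ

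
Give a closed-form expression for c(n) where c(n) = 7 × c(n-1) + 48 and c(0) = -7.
Recurrence: c(n) = 7 × c(n-1) + 48, initial: c(0) = -7.
Try c(n) = A·7ⁿ + C. Substituting: A·7ⁿ + C = 7(A·7ⁿ⁻¹ + C) + 48 = A·7ⁿ + 7C + 48, so C = 7C + 48, giving C = -8. Then c(0) = A - 8 = -7 gives A = 1.

c(n) = 7ⁿ - 8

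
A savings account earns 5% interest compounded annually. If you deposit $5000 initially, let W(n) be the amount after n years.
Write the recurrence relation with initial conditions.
Each year the balance grows by 5%, i.e. is multiplied by 1 + 5/100 = 1.05, so W(n) = 1.05 × W(n-1). The initial deposit gives W(0) = 5000.
Unrolling gives the closed form W(n) = 5000 × (1.05)ⁿ.

W(n) = 1.05 × W(n-1), W(0) = 5000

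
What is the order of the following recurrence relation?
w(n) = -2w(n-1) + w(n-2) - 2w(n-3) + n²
The order is the largest lag k for which w(n-k) appears. Here the deepest term is w(n-3) (the n² term is non-homogeneous and does not affect the order), so the order is 3.

Order 3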